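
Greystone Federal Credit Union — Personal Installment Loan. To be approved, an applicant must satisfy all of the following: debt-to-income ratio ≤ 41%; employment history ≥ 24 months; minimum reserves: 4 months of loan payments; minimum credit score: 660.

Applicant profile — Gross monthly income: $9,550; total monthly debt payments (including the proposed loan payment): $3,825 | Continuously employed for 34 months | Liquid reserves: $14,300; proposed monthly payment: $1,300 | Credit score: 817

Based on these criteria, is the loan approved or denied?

Approved

DTI: 3,825 ÷ 9,550 = 40.1%, within the 41% cap
Employment 34 ≥ 24 months
Liquid reserves cover 14,300/1,300 = 11.0 months — ≥ 4 required
Credit score 817 ≥ 660 (meets)
All criteria satisfied.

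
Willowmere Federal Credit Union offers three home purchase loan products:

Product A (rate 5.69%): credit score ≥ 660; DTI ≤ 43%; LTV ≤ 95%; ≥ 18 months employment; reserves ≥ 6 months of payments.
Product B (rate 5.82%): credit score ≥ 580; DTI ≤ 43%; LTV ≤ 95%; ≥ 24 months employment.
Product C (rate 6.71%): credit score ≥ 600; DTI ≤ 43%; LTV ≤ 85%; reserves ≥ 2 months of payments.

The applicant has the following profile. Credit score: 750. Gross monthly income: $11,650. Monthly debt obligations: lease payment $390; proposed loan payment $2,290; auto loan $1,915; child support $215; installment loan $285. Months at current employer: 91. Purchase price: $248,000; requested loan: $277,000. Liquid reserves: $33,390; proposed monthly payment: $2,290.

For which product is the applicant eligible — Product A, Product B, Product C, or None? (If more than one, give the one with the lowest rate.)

None

Total debts = (390 + 2,290 + 1,915 + 215 + 285) = 5,095; DTI = 5,095/11,650 = 43.7%.
LTV = 277,000/248,000 = 111.7%.
Reserves = 33,390/2,290 = 14.6 months.
Product A: score 750 ≥ 660; DTI 43.7% > 43%; LTV 111.7% > 95%; employment 91 ≥ 18 mo; reserves 14.6 ≥ 6 mo → does not qualify.
Product B: score 750 ≥ 580; DTI 43.7% > 43%; LTV 111.7% > 95%; employment 91 ≥ 24 mo → does not qualify.
Product C: score 750 ≥ 600; DTI 43.7% > 43%; LTV 111.7% > 85%; reserves 14.6 ≥ 2 mo → does not qualify.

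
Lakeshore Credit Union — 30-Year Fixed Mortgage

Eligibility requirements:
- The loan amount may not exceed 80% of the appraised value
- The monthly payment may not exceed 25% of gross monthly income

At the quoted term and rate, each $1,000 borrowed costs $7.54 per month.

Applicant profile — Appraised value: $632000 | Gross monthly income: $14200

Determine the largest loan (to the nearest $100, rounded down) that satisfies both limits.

$470,800

Payment cap: 25% × $14,200 = $3,550/month.
At $7.54 per $1,000, that supports 3,550/7.54 × 1,000 ≈ $470,822 → $470,800.
LTV cap: 80% × $632,000 = $505,600 → $505,600.
Binding constraint: payment-to-income.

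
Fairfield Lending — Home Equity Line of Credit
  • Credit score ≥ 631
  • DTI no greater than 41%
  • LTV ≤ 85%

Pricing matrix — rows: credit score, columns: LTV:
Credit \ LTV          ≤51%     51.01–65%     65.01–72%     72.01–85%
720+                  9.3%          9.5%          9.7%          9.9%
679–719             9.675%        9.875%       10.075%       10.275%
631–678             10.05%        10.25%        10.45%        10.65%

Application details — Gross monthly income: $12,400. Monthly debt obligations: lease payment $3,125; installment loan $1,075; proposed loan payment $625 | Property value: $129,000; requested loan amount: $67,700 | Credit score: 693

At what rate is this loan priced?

Credit score 693 ≥ 631; Total monthly debts = (3,125 + 1,075 + 625) = 4,825. DTI = 4,825/12,400 = 38.9% ≤ 41%
Loan-to-value = 67,700/129,000 = 52.5% — pass (85% max)
Row: 693 falls in 679–719. Column: 52.5% falls in 51.01–65%. Rate = 9.875%.

9.875%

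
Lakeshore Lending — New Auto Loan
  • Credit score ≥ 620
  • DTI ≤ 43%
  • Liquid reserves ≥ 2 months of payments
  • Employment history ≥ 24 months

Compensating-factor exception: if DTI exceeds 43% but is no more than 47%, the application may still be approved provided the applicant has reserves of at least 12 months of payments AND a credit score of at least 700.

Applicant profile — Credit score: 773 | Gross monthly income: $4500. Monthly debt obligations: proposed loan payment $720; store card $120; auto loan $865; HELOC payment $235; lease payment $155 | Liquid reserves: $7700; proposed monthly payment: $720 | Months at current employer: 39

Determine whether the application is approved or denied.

Denied

Credit score 773 ≥ 620 (meets base)
Total debts = (720 + 120 + 865 + 235 + 155) = 2,095. DTI: 2,095 ÷ 4,500 = 46.6%, over the 43% base limit.
Reserves: 7,700 ÷ 720 = 10.7 months (meets 2-month minimum)
Employment 39 ≥ 24 months
DTI 46.6% is within the 43%–47% exception band; checking compensating factors.
Override check — reserves: 10.7 mo (short of 12); score: 773 (ok).
Override conditions not both satisfied; exception does not apply.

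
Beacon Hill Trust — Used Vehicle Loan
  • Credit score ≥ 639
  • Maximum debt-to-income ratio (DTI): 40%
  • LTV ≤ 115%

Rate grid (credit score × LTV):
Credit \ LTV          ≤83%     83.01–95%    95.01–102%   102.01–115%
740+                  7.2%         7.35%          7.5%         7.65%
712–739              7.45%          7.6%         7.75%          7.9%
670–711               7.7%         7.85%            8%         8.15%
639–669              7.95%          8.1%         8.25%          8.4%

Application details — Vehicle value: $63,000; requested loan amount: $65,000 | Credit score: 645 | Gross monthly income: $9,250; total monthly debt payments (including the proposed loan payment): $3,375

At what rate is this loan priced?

8.4%

Credit score 645 ≥ 639; DTI: 3,375 ÷ 9,250 = 36.5%, within the 40% cap
LTV: 65,000 ÷ 63,000 = 103.2%, within 115% cap
Row: 645 falls in 639–669. Column: 103.2% falls in 102.01–115%. Rate = 8.4%.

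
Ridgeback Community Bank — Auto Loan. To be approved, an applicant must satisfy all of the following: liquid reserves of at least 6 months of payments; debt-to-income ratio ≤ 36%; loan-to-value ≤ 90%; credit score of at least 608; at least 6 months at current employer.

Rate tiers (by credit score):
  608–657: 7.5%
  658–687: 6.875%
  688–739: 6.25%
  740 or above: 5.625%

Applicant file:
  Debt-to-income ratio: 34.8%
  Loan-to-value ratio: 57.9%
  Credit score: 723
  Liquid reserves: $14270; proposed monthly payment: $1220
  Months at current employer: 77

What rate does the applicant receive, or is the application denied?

Credit score 723 ≥ 608 (meets minimum)
LTV 57.9% ≤ 90%
Liquid reserves cover 14,270/1,220 = 11.7 months — ≥ 6 required
Debt-to-income 34.8% vs 36% cap — pass
Employment 77 ≥ 6 months
All requirements met. Score 723 falls in the 688–739 tier → 6.25%.

Approved at 6.25%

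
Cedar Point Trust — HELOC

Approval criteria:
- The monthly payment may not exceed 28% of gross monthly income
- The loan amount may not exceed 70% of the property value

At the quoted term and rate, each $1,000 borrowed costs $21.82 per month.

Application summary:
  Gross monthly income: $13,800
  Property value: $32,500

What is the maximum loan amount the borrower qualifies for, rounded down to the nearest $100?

$22,700

Payment cap: 28% × $13,800 = $3,864/month.
At $21.82 per $1,000, that supports 3,864/21.82 × 1,000 ≈ $177,085 → $177,000.
LTV cap: 70% × $32,500 = $22,750 → $22,700.
Binding constraint: loan-to-value.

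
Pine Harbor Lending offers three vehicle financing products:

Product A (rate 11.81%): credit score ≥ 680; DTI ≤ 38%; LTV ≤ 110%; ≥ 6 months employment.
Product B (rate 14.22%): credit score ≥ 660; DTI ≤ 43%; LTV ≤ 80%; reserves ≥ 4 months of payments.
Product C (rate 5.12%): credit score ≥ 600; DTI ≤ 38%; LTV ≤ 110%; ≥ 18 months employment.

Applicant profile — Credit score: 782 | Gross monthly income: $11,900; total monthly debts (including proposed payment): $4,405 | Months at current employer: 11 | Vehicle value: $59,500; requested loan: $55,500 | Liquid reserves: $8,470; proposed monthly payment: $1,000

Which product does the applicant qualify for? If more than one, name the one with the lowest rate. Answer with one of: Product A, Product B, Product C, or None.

Product A

DTI = 4,405/11,900 = 37%.
LTV = 55,500/59,500 = 93.3%.
Reserves = 8,470/1,000 = 8.5 months.
Product A: score 782 ≥ 680; DTI 37% ≤ 38%; LTV 93.3% ≤ 110%; employment 11 ≥ 6 mo → qualifies.
Product B: score 782 ≥ 660; DTI 37% ≤ 43%; LTV 93.3% > 80%; reserves 8.5 ≥ 4 mo → does not qualify.
Product C: score 782 ≥ 600; DTI 37% ≤ 38%; LTV 93.3% ≤ 110%; employment 11 < 18 mo → does not qualify.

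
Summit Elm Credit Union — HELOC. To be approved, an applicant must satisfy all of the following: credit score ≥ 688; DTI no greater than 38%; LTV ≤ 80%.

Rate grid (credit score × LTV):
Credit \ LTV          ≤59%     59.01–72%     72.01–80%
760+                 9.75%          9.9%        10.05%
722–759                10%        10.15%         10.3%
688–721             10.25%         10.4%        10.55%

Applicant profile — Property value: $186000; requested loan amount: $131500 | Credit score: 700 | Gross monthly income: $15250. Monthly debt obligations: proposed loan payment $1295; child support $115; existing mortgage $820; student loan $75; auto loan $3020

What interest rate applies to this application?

10.4%

Credit score 700 ≥ 688; Total monthly debts = (1,295 + 115 + 820 + 75 + 3,020) = 5,325. DTI: 5,325 ÷ 15,250 = 34.9%, within the 38% cap
LTV: 131,500 ÷ 186,000 = 70.7%, within 80% cap
Credit 700 → row 688–721; LTV 70.7% → column 59.01–72%. Grid cell → 10.4%.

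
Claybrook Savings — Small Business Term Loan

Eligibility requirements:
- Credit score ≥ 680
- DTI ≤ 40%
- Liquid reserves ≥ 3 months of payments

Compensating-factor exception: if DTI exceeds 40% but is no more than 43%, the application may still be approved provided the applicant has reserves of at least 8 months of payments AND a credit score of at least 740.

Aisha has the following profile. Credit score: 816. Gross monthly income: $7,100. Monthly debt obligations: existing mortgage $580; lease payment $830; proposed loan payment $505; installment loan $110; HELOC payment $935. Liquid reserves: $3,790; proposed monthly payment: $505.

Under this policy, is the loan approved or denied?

Denied

Credit score 816 ≥ 680 (meets base)
Total debts = (580 + 830 + 505 + 110 + 935) = 2,960. DTI: 2,960 ÷ 7,100 = 41.7%, over the 40% base limit.
Liquid reserves cover 3,790/505 = 7.5 months — ≥ 3 required
41.7% falls in the override range (40%–43%), so the compensating-factor test applies.
Reserves 7.5 < 8 months; credit score 816 ≥ 740.
Compensating-factor requirement not fully met.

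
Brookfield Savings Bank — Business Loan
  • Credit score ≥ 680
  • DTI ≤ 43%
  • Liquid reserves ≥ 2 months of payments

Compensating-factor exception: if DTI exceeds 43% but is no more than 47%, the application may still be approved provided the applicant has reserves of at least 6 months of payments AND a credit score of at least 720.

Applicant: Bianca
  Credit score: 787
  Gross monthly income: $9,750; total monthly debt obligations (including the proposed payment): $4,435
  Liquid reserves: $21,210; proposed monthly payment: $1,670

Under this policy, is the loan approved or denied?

Credit score 787 ≥ 680 (meets base)
DTI = 4,435/9,750 = 45.5% > 43% — standard DTI limit exceeded.
Reserves: 21,210 ÷ 1,670 = 12.7 months (meets 2-month minimum)
DTI 45.5% is within the 43%–47% exception band; checking compensating factors.
Override check — reserves: 12.7 mo (ok); score: 787 (ok).
Both compensating conditions met → exception applies.

Approved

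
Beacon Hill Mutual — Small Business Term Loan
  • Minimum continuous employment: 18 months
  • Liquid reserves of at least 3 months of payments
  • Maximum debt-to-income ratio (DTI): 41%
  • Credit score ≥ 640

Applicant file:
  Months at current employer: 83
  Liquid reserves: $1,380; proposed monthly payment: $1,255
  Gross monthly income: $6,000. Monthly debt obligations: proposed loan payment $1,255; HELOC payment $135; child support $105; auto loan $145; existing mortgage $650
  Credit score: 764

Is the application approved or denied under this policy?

Employment 83 ≥ 18 months
Reserves: 1,380 ÷ 1,255 = 1.1 months (below 3-month minimum)
Total monthly debts = (1,255 + 135 + 105 + 145 + 650) = 2,290. DTI = 2,290/6,000 = 38.2% ≤ 41%
Credit score 764 ≥ 640 (meets)
Fails on reserves.

Denied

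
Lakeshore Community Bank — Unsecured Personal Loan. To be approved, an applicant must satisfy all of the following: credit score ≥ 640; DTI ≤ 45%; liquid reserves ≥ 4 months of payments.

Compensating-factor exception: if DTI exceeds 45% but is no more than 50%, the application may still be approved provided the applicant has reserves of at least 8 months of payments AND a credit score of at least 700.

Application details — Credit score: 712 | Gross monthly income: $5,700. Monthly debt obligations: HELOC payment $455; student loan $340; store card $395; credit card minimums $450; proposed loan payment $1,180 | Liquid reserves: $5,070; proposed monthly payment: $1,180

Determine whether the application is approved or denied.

Credit score 712 ≥ 640 (meets base)
Total debts = (455 + 340 + 395 + 450 + 1,180) = 2,820. DTI = 2,820/5,700 = 49.5% > 45% — standard DTI limit exceeded.
Reserves = 5,070/1,180 = 4.3 months ≥ 4
49.5% falls in the override range (45%–50%), so the compensating-factor test applies.
Reserves 4.3 < 8 months; credit score 712 ≥ 700.
Override conditions not both satisfied; exception does not apply.

Denied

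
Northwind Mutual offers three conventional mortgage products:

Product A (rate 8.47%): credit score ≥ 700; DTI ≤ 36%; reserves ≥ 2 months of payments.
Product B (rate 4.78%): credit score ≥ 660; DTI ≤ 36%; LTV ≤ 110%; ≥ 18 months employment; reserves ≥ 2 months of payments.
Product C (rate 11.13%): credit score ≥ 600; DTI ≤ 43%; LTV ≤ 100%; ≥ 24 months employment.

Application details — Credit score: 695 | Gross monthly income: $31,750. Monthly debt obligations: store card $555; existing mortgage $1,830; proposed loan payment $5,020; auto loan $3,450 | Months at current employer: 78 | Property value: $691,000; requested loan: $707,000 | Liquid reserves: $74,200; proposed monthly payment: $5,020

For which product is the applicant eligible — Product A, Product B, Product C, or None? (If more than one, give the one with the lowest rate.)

Total debts = (555 + 1,830 + 5,020 + 3,450) = 10,855; DTI = 10,855/31,750 = 34.2%.
LTV = 707,000/691,000 = 102.3%.
Reserves = 74,200/5,020 = 14.8 months.
Product A: score 695 < 700; DTI 34.2% ≤ 36%; reserves 14.8 ≥ 2 mo → does not qualify.
Product B: score 695 ≥ 660; DTI 34.2% ≤ 36%; LTV 102.3% ≤ 110%; employment 78 ≥ 18 mo; reserves 14.8 ≥ 2 mo → qualifies.
Product C: score 695 ≥ 600; DTI 34.2% ≤ 43%; LTV 102.3% > 100%; employment 78 ≥ 24 mo → does not qualify.

Product B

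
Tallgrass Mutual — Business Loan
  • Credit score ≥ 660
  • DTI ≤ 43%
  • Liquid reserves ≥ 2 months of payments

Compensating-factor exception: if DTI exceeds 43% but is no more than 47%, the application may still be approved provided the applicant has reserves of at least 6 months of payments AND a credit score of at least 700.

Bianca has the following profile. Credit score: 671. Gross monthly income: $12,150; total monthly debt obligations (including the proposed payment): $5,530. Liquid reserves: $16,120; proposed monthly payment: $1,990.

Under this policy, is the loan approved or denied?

Denied

Credit score 671 ≥ 660 (meets base)
DTI = 5,530/12,150 = 45.5% > 43% — standard DTI limit exceeded.
Reserves: 16,120 ÷ 1,990 = 8.1 months (meets 2-month minimum)
DTI 45.5% is within the 43%–47% exception band; checking compensating factors.
Override check — reserves: 8.1 mo (ok); score: 671 (below 700).
Override conditions not both satisfied; exception does not apply.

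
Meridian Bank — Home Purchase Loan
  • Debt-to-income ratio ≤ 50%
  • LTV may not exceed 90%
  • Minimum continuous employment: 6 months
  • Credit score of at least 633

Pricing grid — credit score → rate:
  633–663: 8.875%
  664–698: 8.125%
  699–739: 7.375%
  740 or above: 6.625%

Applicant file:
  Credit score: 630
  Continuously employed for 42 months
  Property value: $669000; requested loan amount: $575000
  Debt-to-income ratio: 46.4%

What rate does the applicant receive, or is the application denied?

Denied

Credit score 630 < 633 (below minimum)
Debt-to-income 46.4% vs 50% cap — pass
Employment 42 ≥ 6 months
LTV: 575,000 ÷ 669,000 = 85.9%, within 90% cap
Not all requirements met → denied.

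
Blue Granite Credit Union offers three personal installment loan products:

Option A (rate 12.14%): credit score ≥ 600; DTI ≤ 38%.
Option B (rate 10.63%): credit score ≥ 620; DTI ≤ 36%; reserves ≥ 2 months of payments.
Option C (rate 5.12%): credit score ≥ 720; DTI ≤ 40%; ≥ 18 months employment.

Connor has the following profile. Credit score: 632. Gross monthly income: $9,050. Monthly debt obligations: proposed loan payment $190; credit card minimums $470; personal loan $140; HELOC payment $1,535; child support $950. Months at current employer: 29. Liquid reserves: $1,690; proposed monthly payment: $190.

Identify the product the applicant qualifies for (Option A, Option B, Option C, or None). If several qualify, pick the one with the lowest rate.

Total debts = (190 + 470 + 140 + 1,535 + 950) = 3,285; DTI = 3,285/9,050 = 36.3%.
Reserves = 1,690/190 = 8.9 months.
Option A: score 632 ≥ 600; DTI 36.3% ≤ 38% → qualifies.
Option B: score 632 ≥ 620; DTI 36.3% > 36%; reserves 8.9 ≥ 2 mo → does not qualify.
Option C: score 632 < 720; DTI 36.3% ≤ 40%; employment 29 ≥ 18 mo → does not qualify.

Option A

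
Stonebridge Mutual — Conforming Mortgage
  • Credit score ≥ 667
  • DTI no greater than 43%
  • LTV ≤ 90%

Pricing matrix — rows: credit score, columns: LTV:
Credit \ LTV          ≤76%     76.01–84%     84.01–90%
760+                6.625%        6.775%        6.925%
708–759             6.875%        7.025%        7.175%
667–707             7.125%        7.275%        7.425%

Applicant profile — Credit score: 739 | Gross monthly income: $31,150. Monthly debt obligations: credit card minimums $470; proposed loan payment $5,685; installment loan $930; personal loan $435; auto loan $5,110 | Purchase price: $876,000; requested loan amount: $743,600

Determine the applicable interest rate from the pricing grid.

Credit score 739 ≥ 667; Total monthly debts = (470 + 5,685 + 930 + 435 + 5,110) = 12,630. DTI: 12,630 ÷ 31,150 = 40.5%, within the 43% cap
Loan-to-value = 743,600/876,000 = 84.9% — pass (90% max)
Row: 739 falls in 708–759. Column: 84.9% falls in 84.01–90%. Rate = 7.175%.

7.175%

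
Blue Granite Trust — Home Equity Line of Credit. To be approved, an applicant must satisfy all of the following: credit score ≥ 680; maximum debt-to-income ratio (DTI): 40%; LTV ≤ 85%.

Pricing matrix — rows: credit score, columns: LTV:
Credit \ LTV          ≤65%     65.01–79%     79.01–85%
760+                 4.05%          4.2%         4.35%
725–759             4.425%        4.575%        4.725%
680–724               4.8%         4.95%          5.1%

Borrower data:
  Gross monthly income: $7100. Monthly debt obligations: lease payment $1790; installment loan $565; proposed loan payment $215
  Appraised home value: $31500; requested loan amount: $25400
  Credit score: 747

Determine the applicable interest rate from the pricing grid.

4.725%

Credit score 747 ≥ 680; Total monthly debts = (1,790 + 565 + 215) = 2,570. DTI = 2,570/7,100 = 36.2% ≤ 40%
LTV = 25,400/31,500 = 80.6% ≤ 85%
Credit 747 → row 725–759; LTV 80.6% → column 79.01–85%. Grid cell → 4.725%.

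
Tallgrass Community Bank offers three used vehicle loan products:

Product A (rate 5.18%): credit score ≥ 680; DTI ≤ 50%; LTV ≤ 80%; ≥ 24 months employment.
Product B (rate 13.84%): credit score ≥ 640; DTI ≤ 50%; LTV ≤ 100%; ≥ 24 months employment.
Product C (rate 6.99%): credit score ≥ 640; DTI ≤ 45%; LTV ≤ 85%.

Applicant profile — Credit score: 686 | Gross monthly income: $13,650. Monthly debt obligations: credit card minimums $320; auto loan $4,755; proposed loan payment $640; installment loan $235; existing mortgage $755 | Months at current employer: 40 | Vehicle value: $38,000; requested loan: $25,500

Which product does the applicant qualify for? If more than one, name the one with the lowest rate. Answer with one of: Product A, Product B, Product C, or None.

Total debts = (320 + 4,755 + 640 + 235 + 755) = 6,705; DTI = 6,705/13,650 = 49.1%.
LTV = 25,500/38,000 = 67.1%.
Product A: score 686 ≥ 680; DTI 49.1% ≤ 50%; LTV 67.1% ≤ 80%; employment 40 ≥ 24 mo → qualifies.
Product B: score 686 ≥ 640; DTI 49.1% ≤ 50%; LTV 67.1% ≤ 100%; employment 40 ≥ 24 mo → qualifies.
Product C: score 686 ≥ 640; DTI 49.1% > 45%; LTV 67.1% ≤ 85% → does not qualify.
Qualifying: Product A, Product B. Lowest rate is 5.18% → Product A.

Product A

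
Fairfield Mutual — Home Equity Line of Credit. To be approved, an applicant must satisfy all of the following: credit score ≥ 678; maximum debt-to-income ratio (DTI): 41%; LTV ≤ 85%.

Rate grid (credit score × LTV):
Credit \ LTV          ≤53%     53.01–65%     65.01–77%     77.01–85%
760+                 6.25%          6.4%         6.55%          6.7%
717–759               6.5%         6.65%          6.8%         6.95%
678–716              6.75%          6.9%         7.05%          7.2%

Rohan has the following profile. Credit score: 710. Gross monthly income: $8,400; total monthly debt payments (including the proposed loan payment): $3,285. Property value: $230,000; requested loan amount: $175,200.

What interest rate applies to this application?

7.05%

Credit score 710 ≥ 678; Debt-to-income = 3,285/8,400 = 39.1% — meets 41% limit
LTV = 175,200/230,000 = 76.2% ≤ 85%
Credit 710 → row 678–716; LTV 76.2% → column 65.01–77%. Grid cell → 7.05%.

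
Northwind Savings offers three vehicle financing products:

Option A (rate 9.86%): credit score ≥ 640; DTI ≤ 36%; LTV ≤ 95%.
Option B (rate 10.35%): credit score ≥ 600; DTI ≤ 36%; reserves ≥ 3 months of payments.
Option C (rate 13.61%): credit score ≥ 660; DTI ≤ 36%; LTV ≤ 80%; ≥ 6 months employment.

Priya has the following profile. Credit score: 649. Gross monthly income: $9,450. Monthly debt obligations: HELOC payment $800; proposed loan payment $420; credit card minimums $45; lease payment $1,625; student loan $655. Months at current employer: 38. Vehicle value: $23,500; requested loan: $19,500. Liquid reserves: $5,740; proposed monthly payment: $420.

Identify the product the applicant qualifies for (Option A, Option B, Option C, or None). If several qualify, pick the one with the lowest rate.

Total debts = (800 + 420 + 45 + 1,625 + 655) = 3,545; DTI = 3,545/9,450 = 37.5%.
LTV = 19,500/23,500 = 83%.
Reserves = 5,740/420 = 13.7 months.
Option A: score 649 ≥ 640; DTI 37.5% > 36%; LTV 83% ≤ 95% → does not qualify.
Option B: score 649 ≥ 600; DTI 37.5% > 36%; reserves 13.7 ≥ 3 mo → does not qualify.
Option C: score 649 < 660; DTI 37.5% > 36%; LTV 83% > 80%; employment 38 ≥ 6 mo → does not qualify.

None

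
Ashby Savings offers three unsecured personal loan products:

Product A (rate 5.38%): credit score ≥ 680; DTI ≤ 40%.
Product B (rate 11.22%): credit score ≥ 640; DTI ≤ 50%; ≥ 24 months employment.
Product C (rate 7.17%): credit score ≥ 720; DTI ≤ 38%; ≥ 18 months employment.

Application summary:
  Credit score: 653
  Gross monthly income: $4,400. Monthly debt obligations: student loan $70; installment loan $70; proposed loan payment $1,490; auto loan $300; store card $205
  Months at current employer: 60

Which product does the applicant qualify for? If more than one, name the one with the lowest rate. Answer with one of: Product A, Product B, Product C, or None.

Product B

Total debts = (70 + 70 + 1,490 + 300 + 205) = 2,135; DTI = 2,135/4,400 = 48.5%.
Product A: score 653 < 680; DTI 48.5% > 40% → does not qualify.
Product B: score 653 ≥ 640; DTI 48.5% ≤ 50%; employment 60 ≥ 24 mo → qualifies.
Product C: score 653 < 720; DTI 48.5% > 38%; employment 60 ≥ 18 mo → does not qualify.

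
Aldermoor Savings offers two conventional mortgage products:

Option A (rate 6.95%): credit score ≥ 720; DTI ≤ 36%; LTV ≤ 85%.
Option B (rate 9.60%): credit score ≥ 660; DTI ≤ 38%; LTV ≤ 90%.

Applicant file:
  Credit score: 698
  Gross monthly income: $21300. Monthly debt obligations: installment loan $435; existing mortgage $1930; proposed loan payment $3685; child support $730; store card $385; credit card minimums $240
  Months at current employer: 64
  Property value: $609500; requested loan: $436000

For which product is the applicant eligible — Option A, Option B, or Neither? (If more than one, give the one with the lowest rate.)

Total debts = (435 + 1,930 + 3,685 + 730 + 385 + 240) = 7,405; DTI = 7,405/21,300 = 34.8%.
LTV = 436,000/609,500 = 71.5%.
Option A: score 698 < 720; DTI 34.8% ≤ 36%; LTV 71.5% ≤ 85% → does not qualify.
Option B: score 698 ≥ 660; DTI 34.8% ≤ 38%; LTV 71.5% ≤ 90% → qualifies.

Option B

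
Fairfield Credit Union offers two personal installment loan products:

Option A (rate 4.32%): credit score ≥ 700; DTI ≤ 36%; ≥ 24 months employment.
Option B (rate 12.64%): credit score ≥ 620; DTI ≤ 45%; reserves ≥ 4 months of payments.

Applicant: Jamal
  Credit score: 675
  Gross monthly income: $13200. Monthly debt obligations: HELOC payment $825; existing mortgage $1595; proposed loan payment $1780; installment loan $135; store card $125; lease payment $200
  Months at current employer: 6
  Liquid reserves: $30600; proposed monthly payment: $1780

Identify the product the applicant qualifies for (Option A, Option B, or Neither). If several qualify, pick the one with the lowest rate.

Total debts = (825 + 1,595 + 1,780 + 135 + 125 + 200) = 4,660; DTI = 4,660/13,200 = 35.3%.
Reserves = 30,600/1,780 = 17.2 months.
Option A: score 675 < 700; DTI 35.3% ≤ 36%; employment 6 < 24 mo → does not qualify.
Option B: score 675 ≥ 620; DTI 35.3% ≤ 45%; reserves 17.2 ≥ 4 mo → qualifies.

Option B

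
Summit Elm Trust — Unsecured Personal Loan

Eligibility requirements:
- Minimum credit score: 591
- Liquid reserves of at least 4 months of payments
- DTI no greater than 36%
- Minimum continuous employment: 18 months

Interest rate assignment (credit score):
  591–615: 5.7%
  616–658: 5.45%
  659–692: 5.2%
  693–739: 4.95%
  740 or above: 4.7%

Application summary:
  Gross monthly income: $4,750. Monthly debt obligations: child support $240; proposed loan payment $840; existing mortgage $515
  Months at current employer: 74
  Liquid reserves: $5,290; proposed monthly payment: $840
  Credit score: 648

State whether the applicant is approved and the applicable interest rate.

Credit score 648 ≥ 591 (meets minimum)
Employment 74 ≥ 18 months
Total monthly debts = (240 + 840 + 515) = 1,595. DTI: 1,595 ÷ 4,750 = 33.6%, within the 36% cap
Reserves = 5,290/840 = 6.3 months ≥ 4
All requirements met. Score 648 falls in the 616–658 tier → 5.45%.

Approved at 5.45%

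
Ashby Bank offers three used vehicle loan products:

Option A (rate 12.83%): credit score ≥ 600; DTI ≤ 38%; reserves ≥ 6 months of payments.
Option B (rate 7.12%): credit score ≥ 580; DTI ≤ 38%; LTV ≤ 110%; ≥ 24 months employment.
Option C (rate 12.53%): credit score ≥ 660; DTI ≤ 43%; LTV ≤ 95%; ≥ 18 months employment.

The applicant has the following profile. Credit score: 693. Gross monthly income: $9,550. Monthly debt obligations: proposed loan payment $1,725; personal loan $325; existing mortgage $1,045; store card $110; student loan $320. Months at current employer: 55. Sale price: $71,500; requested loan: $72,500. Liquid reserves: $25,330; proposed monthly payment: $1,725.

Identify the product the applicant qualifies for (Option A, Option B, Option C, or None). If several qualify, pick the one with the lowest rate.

Total debts = (1,725 + 325 + 1,045 + 110 + 320) = 3,525; DTI = 3,525/9,550 = 36.9%.
LTV = 72,500/71,500 = 101.4%.
Reserves = 25,330/1,725 = 14.7 months.
Option A: score 693 ≥ 600; DTI 36.9% ≤ 38%; reserves 14.7 ≥ 6 mo → qualifies.
Option B: score 693 ≥ 580; DTI 36.9% ≤ 38%; LTV 101.4% ≤ 110%; employment 55 ≥ 24 mo → qualifies.
Option C: score 693 ≥ 660; DTI 36.9% ≤ 43%; LTV 101.4% > 95%; employment 55 ≥ 18 mo → does not qualify.
Qualifying: Option A, Option B. Lowest rate is 7.12% → Option B.

Option B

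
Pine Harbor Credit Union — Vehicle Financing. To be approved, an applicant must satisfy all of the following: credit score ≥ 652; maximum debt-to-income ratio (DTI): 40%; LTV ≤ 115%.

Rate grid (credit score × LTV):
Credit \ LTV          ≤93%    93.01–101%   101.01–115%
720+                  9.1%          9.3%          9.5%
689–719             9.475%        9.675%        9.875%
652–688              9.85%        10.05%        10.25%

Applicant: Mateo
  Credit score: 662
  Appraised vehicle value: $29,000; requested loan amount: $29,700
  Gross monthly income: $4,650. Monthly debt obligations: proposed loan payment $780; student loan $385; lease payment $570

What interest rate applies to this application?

Credit score 662 ≥ 652; Total monthly debts = (780 + 385 + 570) = 1,735. DTI: 1,735 ÷ 4,650 = 37.3%, within the 40% cap
LTV: 29,700 ÷ 29,000 = 102.4%, within 115% cap
Score 662 is in the 652–688 band; LTV 102.4% is in the 101.01–115% band → 10.25%.

10.25%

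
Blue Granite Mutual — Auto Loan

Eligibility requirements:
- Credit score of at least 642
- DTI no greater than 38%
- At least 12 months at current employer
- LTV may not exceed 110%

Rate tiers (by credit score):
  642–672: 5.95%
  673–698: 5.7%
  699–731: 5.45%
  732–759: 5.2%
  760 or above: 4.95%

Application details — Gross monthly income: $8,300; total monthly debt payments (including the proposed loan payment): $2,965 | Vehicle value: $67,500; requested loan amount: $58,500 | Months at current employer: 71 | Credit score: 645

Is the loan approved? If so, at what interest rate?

Approved at 5.95%

Credit score 645 ≥ 642 (meets minimum)
DTI = 2,965/8,300 = 35.7% ≤ 38%
Employment 71 ≥ 12 months
Loan-to-value = 58,500/67,500 = 86.7% — pass (110% max)
All requirements met. Score 645 falls in the 642–672 tier → 5.95%.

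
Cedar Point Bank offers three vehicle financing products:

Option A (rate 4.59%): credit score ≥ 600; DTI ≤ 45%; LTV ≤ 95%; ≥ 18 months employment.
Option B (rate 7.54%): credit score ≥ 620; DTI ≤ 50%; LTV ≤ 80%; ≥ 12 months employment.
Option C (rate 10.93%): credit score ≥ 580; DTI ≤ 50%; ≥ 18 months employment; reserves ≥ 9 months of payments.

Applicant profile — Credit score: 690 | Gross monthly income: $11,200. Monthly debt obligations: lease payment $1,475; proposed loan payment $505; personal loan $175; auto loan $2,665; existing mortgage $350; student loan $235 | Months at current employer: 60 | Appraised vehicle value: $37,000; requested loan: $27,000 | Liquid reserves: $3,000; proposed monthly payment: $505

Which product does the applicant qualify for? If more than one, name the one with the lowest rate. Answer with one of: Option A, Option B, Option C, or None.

Option B

Total debts = (1,475 + 505 + 175 + 2,665 + 350 + 235) = 5,405; DTI = 5,405/11,200 = 48.3%.
LTV = 27,000/37,000 = 73%.
Reserves = 3,000/505 = 5.9 months.
Option A: score 690 ≥ 600; DTI 48.3% > 45%; LTV 73% ≤ 95%; employment 60 ≥ 18 mo → does not qualify.
Option B: score 690 ≥ 620; DTI 48.3% ≤ 50%; LTV 73% ≤ 80%; employment 60 ≥ 12 mo → qualifies.
Option C: score 690 ≥ 580; DTI 48.3% ≤ 50%; employment 60 ≥ 18 mo; reserves 5.9 < 9 mo → does not qualify.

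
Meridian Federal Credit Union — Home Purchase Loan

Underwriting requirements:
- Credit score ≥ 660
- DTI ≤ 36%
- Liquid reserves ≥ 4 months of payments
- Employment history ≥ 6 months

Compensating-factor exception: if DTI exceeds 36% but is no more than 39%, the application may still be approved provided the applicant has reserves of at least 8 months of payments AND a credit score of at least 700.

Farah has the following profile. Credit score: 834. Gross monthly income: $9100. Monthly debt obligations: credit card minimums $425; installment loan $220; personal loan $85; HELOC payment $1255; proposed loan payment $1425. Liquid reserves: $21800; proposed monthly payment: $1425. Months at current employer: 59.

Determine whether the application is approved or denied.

Approved

Credit score 834 ≥ 660 (meets base)
Total debts = (425 + 220 + 85 + 1,255 + 1,425) = 3,410. DTI: 3,410 ÷ 9,100 = 37.5%, over the 36% base limit.
Reserves = 21,800/1,425 = 15.3 months ≥ 4
Employment 59 ≥ 6 months
37.5% falls in the override range (36%–39%), so the compensating-factor test applies.
Reserves 15.3 ≥ 8 months; credit score 834 ≥ 700.
Both compensating conditions met → exception applies.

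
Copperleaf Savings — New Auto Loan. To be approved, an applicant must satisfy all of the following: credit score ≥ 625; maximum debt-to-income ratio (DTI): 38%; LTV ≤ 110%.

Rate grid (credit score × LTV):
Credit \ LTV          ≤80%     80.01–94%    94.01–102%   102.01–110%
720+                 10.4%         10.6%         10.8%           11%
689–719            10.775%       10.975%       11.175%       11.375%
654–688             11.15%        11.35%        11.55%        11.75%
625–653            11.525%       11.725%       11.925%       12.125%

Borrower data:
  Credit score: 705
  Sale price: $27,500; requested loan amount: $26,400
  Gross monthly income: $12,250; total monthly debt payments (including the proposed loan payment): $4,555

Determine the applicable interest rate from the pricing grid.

11.175%

Credit score 705 ≥ 625; Debt-to-income = 4,555/12,250 = 37.2% — meets 38% limit
LTV: 26,400 ÷ 27,500 = 96%, within 110% cap
Row: 705 falls in 689–719. Column: 96% falls in 94.01–102%. Rate = 11.175%.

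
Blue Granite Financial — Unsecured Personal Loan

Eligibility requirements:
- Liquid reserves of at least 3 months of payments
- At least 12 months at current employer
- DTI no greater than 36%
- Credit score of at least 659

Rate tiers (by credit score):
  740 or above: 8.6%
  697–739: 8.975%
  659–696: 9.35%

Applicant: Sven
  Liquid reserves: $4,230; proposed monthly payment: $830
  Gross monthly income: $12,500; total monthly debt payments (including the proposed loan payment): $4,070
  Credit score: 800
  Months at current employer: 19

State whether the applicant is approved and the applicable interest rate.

Approved at 8.6%

Credit score 800 ≥ 659 (meets minimum)
DTI = 4,070/12,500 = 32.6% ≤ 36%
Reserves = 4,230/830 = 5.1 months ≥ 3
Employment 19 ≥ 12 months
All requirements met. Score 800 falls in the 740 or above tier → 8.6%.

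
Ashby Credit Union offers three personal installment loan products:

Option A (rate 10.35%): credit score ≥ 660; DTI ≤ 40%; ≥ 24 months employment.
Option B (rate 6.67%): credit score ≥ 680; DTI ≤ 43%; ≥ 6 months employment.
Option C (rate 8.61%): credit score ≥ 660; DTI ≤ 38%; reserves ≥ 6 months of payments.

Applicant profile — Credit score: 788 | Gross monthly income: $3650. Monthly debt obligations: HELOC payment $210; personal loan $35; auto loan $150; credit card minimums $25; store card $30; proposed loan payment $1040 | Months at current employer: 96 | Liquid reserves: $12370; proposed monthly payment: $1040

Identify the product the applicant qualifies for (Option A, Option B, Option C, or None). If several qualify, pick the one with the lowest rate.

Total debts = (210 + 35 + 150 + 25 + 30 + 1,040) = 1,490; DTI = 1,490/3,650 = 40.8%.
Reserves = 12,370/1,040 = 11.9 months.
Option A: score 788 ≥ 660; DTI 40.8% > 40%; employment 96 ≥ 24 mo → does not qualify.
Option B: score 788 ≥ 680; DTI 40.8% ≤ 43%; employment 96 ≥ 6 mo → qualifies.
Option C: score 788 ≥ 660; DTI 40.8% > 38%; reserves 11.9 ≥ 6 mo → does not qualify.

Option B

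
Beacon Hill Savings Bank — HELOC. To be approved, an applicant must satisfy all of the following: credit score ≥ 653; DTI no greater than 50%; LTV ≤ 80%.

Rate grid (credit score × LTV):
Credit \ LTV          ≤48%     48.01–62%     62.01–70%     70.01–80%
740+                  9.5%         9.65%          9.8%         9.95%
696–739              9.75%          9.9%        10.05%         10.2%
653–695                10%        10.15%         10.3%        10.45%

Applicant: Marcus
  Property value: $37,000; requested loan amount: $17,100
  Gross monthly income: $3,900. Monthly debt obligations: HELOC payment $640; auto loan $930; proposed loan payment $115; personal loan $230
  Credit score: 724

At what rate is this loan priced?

Credit score 724 ≥ 653; Total monthly debts = (640 + 930 + 115 + 230) = 1,915. DTI: 1,915 ÷ 3,900 = 49.1%, within the 50% cap
LTV = 17,100/37,000 = 46.2% ≤ 80%
Score 724 is in the 696–739 band; LTV 46.2% is in the ≤48% band → 9.75%.

9.75%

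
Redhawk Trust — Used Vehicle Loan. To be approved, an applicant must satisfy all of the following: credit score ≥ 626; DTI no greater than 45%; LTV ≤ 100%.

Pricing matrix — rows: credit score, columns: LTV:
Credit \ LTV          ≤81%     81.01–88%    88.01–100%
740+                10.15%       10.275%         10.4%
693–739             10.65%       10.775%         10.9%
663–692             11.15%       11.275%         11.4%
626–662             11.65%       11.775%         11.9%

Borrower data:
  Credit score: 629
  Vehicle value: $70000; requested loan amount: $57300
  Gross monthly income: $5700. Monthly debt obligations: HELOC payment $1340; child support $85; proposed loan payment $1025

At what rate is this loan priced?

11.775%

Credit score 629 ≥ 626; Total monthly debts = (1,340 + 85 + 1,025) = 2,450. Debt-to-income = 2,450/5,700 = 43% — meets 45% limit
LTV: 57,300 ÷ 70,000 = 81.9%, within 100% cap
Credit 629 → row 626–662; LTV 81.9% → column 81.01–88%. Grid cell → 11.775%.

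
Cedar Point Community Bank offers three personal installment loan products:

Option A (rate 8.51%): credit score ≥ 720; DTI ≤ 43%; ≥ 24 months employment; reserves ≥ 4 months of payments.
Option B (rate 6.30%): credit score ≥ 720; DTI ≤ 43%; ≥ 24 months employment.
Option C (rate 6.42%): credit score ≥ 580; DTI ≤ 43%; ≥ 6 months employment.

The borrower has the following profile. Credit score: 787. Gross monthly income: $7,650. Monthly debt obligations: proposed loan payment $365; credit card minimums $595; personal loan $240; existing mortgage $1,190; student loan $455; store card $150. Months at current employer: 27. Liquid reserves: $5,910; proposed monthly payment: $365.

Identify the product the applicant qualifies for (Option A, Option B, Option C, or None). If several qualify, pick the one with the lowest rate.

Option B

Total debts = (365 + 595 + 240 + 1,190 + 455 + 150) = 2,995; DTI = 2,995/7,650 = 39.2%.
Reserves = 5,910/365 = 16.2 months.
Option A: score 787 ≥ 720; DTI 39.2% ≤ 43%; employment 27 ≥ 24 mo; reserves 16.2 ≥ 4 mo → qualifies.
Option B: score 787 ≥ 720; DTI 39.2% ≤ 43%; employment 27 ≥ 24 mo → qualifies.
Option C: score 787 ≥ 580; DTI 39.2% ≤ 43%; employment 27 ≥ 6 mo → qualifies.
Qualifying: Option A, Option B, Option C. Lowest rate is 6.30% → Option B.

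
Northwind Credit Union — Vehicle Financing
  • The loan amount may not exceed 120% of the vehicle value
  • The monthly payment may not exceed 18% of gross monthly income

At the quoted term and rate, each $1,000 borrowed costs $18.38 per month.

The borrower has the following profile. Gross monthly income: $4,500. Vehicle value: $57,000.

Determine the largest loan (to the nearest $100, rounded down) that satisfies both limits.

$44,000

Payment cap: 18% × $4,500 = $810/month.
At $18.38 per $1,000, that supports 810/18.38 × 1,000 ≈ $44,069 → $44,000.
LTV cap: 120% × $57,000 = $68,400 → $68,400.
Binding constraint: payment-to-income.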